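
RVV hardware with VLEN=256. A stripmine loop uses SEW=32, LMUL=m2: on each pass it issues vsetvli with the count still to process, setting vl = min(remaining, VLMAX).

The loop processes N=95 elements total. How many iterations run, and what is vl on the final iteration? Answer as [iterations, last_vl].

[iterations, last_vl] = [6, 15]

VLMAX = (256 × 2) / 32 = 16 lanes
N=95: ⌈95/16⌉ = 6 iters; last vl = 95 − 5×16 = 15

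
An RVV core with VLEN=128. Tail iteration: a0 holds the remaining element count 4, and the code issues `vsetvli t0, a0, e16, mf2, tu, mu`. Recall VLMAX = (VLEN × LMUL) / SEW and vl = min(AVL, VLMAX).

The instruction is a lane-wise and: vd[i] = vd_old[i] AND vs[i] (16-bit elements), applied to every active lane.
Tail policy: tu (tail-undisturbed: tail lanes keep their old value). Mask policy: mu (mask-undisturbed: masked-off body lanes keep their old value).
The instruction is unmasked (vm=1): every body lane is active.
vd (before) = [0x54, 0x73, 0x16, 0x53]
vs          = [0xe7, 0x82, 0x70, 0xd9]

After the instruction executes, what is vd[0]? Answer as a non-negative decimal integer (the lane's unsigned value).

VLMAX = VLEN×LMUL/SEW = 128×1/2/16 = 4
vl = min(AVL, VLMAX) = min(4, 4) = 4
vd[0] and(0x54,0xe7) -> 0x44
vd[1] and(0x73,0x82) -> 0x02
vd[2] and(0x16,0x70) -> 0x10
vd[3] and(0x53,0xd9) -> 0x51

vd[0] = 68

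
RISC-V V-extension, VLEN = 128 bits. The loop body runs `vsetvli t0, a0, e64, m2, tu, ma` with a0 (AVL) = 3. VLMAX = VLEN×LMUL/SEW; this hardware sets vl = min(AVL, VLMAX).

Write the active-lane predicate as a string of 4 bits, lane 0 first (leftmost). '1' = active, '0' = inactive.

lanes per group: 128·2/64 = 4
vl ← min(3, 4) = 3
bits (lane 0 leftmost): 1110

predicate = 1110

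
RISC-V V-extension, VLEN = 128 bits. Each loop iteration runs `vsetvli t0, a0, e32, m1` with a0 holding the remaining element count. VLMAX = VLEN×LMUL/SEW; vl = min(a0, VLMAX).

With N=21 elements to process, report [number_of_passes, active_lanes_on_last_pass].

VLMAX = (128 × 1) / 32 = 4 lanes
iterations = ceil(21/4) = 6; final-pass vl = 1

[iterations, last_vl] = [6, 1]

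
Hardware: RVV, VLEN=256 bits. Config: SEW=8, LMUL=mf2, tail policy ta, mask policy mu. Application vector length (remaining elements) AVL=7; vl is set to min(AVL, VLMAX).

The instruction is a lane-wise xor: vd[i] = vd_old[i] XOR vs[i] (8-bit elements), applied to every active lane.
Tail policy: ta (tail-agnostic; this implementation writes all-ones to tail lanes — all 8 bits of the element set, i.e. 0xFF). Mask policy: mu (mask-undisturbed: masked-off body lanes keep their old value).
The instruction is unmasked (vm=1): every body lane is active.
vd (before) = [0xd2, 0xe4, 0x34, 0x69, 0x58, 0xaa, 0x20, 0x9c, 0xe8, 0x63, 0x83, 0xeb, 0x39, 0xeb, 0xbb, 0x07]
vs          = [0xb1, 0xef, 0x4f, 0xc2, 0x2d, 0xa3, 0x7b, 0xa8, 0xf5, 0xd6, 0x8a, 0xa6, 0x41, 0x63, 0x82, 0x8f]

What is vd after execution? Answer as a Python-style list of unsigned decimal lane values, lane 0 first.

vd = [99, 11, 123, 171, 117, 9, 91, 255, 255, 255, 255, 255, 255, 255, 255, 255]

VLMAX = (256 × 1/2) / 8 = 16 lanes
vl ← min(7, 16) = 7
  i=0: xor(0xd2,0xb1) → 99
  i=1: xor(0xe4,0xef) → 11
  i=2: xor(0x34,0x4f) → 123
  i=3: xor(0x69,0xc2) → 171
  i=4: xor(0x58,0x2d) → 117
  i=5: xor(0xaa,0xa3) → 9
  i=6: xor(0x20,0x7b) → 91
  i=7: tail/ones → 255
  i=8: tail/ones → 255
  i=9: tail/ones → 255
  i=10: tail/ones → 255
  i=11: tail/ones → 255
  i=12: tail/ones → 255
  i=13: tail/ones → 255
  i=14: tail/ones → 255
  i=15: tail/ones → 255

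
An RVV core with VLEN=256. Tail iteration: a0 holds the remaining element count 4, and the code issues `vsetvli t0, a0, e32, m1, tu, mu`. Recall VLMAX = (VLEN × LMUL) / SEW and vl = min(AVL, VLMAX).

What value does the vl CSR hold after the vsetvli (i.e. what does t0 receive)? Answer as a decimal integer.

VLMAX = VLEN×LMUL/SEW = 256×1/32 = 8
AVL=4 ≤ VLMAX=8, so vl = 4

vl = 4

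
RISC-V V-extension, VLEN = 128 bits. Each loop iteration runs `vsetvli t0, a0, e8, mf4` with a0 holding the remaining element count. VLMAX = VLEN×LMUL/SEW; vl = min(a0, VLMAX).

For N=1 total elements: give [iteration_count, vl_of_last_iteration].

[iterations, last_vl] = [1, 1]

VLMAX = VLEN×LMUL/SEW = 128×1/4/8 = 4
iterations = ceil(1/4) = 1; final-pass vl = 1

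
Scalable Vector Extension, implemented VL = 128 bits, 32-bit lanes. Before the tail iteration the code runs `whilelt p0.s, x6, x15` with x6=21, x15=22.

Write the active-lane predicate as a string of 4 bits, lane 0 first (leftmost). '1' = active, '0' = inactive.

predicate = 1000

lane count: 128 div 32 = 4
whilelt: lane j active iff 21+j < 22 → j < 1 → 1 active
bits (lane 0 leftmost): 1000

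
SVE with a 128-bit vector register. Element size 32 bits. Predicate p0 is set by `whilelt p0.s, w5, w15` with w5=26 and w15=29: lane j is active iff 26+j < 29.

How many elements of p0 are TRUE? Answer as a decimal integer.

lane count: 128 div 32 = 4
p0[j] = (26+j < 29); true for j=0..2 → 3 lanes set

vl = 3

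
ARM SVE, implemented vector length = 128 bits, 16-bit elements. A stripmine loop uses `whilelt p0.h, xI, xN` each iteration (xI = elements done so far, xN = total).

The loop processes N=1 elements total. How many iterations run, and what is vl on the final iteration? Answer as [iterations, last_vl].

register lanes = 128/16 = 8
1 elements at 8/iter → 1 passes, remainder 1 on the last

[iterations, last_vl] = [1, 1]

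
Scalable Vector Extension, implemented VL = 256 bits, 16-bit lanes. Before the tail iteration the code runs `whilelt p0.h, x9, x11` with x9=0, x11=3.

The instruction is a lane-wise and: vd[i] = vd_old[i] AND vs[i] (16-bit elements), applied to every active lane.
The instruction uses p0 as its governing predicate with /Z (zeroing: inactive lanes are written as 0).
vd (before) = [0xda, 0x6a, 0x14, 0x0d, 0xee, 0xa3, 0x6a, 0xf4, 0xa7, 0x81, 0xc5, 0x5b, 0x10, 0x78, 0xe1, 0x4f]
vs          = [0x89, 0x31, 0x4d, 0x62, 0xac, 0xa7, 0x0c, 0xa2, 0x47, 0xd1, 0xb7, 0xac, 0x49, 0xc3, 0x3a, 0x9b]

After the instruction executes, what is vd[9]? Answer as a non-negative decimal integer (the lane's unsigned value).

vd[9] = 0

register lanes = 256/16 = 16
whilelt: lane j active iff 0+j < 3 → j < 3 → 3 active
lane  0: and(0xda,0x89) ⇒ 0x88
lane  1: and(0x6a,0x31) ⇒ 0x20
lane  2: and(0x14,0x4d) ⇒ 0x04
lane  3: tail/zero ⇒ 0x00
lane  4: tail/zero ⇒ 0x00
lane  5: tail/zero ⇒ 0x00
lane  6: tail/zero ⇒ 0x00
lane  7: tail/zero ⇒ 0x00
lane  8: tail/zero ⇒ 0x00
lane  9: tail/zero ⇒ 0x00
lane 10: tail/zero ⇒ 0x00
lane 11: tail/zero ⇒ 0x00
lane 12: tail/zero ⇒ 0x00
lane 13: tail/zero ⇒ 0x00
lane 14: tail/zero ⇒ 0x00
lane 15: tail/zero ⇒ 0x00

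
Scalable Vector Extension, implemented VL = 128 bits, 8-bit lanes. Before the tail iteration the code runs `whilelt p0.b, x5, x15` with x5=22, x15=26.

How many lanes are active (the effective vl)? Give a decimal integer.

vl = 4

lane count: 128 div 8 = 16
active while 22+j < 26, i.e. j ∈ [0,4) capped at 16 ⇒ 4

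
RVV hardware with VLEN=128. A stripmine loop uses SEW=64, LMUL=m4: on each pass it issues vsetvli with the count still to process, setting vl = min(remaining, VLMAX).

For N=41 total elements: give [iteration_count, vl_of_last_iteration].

lanes per group: 128·4/64 = 8
N=41: ⌈41/8⌉ = 6 iters; last vl = 41 − 5×8 = 1

[iterations, last_vl] = [6, 1]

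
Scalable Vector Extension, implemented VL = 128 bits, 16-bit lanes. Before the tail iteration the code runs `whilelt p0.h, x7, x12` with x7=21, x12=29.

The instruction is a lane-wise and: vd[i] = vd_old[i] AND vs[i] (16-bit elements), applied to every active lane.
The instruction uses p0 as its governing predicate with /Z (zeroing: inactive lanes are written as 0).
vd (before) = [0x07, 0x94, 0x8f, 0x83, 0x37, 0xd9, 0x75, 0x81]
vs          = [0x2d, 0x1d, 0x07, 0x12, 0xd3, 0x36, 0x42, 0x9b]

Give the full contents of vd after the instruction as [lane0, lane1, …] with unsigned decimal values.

128-bit reg / 16-bit elem → 8 lanes
whilelt: lane j active iff 21+j < 29 → j < 8 → 8 active
vd[0] and(0x07,0x2d) -> 0x05
vd[1] and(0x94,0x1d) -> 0x14
vd[2] and(0x8f,0x07) -> 0x07
vd[3] and(0x83,0x12) -> 0x02
vd[4] and(0x37,0xd3) -> 0x13
vd[5] and(0xd9,0x36) -> 0x10
vd[6] and(0x75,0x42) -> 0x40
vd[7] and(0x81,0x9b) -> 0x81

vd = [5, 20, 7, 2, 19, 16, 64, 129]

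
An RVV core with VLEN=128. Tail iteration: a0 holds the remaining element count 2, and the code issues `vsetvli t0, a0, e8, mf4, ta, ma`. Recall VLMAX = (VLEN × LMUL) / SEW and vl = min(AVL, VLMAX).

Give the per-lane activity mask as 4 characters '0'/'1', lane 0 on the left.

predicate = 1100

VLMAX = (128 × 1/4) / 8 = 4 lanes
vl = min(AVL, VLMAX) = min(2, 4) = 2
bits (lane 0 leftmost): 1100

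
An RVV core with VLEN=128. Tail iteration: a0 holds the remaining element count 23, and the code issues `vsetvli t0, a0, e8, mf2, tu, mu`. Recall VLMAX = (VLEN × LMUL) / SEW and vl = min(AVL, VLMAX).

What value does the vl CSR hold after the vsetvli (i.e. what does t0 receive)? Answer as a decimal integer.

VLMAX = VLEN×LMUL/SEW = 128×1/2/8 = 8
AVL=23 > VLMAX=8, so vl = 8

vl = 8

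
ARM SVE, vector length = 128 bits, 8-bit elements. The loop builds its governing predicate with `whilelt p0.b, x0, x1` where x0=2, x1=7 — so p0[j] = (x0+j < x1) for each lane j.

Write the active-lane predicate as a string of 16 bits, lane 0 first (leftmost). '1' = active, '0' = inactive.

predicate = 1111100000000000

128-bit reg / 8-bit elem → 16 lanes
whilelt: lane j active iff 2+j < 7 → j < 5 → 5 active
bits (lane 0 leftmost): 1111100000000000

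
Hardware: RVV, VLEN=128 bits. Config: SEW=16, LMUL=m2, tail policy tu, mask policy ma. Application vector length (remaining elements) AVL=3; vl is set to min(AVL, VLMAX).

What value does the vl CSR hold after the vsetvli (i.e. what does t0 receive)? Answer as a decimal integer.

vl = 3

VLMAX = (128 × 2) / 16 = 16 lanes
AVL=3 ≤ VLMAX=16, so vl = 3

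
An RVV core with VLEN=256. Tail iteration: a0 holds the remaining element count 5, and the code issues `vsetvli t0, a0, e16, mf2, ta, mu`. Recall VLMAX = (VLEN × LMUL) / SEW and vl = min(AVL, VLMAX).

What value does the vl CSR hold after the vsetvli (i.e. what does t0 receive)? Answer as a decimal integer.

lanes per group: 256·1/2/16 = 8
vl = min(AVL, VLMAX) = min(5, 8) = 5

vl = 5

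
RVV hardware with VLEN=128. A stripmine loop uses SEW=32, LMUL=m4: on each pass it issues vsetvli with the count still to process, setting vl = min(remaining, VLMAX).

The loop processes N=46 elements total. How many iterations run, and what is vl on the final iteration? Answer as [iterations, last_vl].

[iterations, last_vl] = [3, 14]

VLMAX = (128 × 4) / 32 = 16 lanes
N=46: ⌈46/16⌉ = 3 iters; last vl = 46 − 2×16 = 14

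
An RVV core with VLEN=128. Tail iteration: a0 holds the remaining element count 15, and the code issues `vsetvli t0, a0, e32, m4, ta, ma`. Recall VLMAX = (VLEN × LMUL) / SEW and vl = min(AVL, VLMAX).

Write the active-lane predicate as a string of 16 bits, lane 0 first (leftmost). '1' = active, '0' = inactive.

lanes per group: 128·4/32 = 16
vl = min(AVL, VLMAX) = min(15, 16) = 15
bits (lane 0 leftmost): 1111111111111110

predicate = 1111111111111110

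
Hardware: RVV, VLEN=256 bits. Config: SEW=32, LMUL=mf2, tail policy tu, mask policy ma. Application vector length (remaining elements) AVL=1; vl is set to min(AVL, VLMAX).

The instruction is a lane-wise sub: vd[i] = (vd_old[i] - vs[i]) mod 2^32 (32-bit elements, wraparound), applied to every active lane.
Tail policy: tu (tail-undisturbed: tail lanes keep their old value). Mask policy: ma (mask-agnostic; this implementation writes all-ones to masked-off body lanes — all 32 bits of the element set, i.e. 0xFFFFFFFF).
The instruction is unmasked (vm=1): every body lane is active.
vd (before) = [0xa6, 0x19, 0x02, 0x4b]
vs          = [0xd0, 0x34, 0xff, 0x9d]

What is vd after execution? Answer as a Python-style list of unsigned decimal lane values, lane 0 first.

VLMAX = (256 × 1/2) / 32 = 4 lanes
vl ← min(1, 4) = 1
lane  0: sub(0xa6,0xd0) ⇒ 0xffffffd6
lane  1: tail/keep ⇒ 0x19
lane  2: tail/keep ⇒ 0x02
lane  3: tail/keep ⇒ 0x4b

vd = [4294967254, 25, 2, 75]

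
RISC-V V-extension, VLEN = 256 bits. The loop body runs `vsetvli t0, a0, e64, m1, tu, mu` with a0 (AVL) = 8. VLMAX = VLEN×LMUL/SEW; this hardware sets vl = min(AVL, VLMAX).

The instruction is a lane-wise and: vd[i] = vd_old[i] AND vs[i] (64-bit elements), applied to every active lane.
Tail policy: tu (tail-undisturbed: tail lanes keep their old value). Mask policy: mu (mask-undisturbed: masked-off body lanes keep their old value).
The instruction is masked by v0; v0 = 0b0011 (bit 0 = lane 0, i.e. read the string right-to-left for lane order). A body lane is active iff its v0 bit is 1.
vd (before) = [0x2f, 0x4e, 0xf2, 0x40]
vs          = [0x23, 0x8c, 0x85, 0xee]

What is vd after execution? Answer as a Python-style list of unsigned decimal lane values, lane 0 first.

vd = [35, 12, 242, 64]

VLMAX = VLEN×LMUL/SEW = 256×1/64 = 4
vl ← min(8, 4) = 4
[0] and(0x2f,0x23) = 0x23
[1] and(0x4e,0x8c) = 0x0c
[2] mask-off/keep = 0xf2
[3] mask-off/keep = 0x40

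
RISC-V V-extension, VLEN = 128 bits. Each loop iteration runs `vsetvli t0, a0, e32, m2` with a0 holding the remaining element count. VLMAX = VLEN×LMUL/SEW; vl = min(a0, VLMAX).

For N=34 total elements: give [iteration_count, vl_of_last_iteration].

[iterations, last_vl] = [5, 2]

VLMAX = VLEN×LMUL/SEW = 128×2/32 = 8
N=34: ⌈34/8⌉ = 5 iters; last vl = 34 − 4×8 = 2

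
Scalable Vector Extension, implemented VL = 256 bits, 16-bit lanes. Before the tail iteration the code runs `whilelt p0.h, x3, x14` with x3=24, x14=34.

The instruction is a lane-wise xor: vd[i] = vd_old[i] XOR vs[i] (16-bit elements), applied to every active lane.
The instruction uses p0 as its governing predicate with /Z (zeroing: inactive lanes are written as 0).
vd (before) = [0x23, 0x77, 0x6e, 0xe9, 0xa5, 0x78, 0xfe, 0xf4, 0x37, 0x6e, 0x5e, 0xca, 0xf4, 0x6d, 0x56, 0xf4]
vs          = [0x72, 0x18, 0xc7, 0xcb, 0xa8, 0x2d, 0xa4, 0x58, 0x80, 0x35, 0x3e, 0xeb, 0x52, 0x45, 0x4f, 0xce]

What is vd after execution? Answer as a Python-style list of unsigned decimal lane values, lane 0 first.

vd = [81, 111, 169, 34, 13, 85, 90, 172, 183, 91, 0, 0, 0, 0, 0, 0]

lane count: 256 div 16 = 16
p0[j] = (24+j < 34); true for j=0..9 → 10 lanes set
[0] xor(0x23,0x72) = 0x51
[1] xor(0x77,0x18) = 0x6f
[2] xor(0x6e,0xc7) = 0xa9
[3] xor(0xe9,0xcb) = 0x22
[4] xor(0xa5,0xa8) = 0x0d
[5] xor(0x78,0x2d) = 0x55
[6] xor(0xfe,0xa4) = 0x5a
[7] xor(0xf4,0x58) = 0xac
[8] xor(0x37,0x80) = 0xb7
[9] xor(0x6e,0x35) = 0x5b
[10] tail/zero = 0x00
[11] tail/zero = 0x00
[12] tail/zero = 0x00
[13] tail/zero = 0x00
[14] tail/zero = 0x00
[15] tail/zero = 0x00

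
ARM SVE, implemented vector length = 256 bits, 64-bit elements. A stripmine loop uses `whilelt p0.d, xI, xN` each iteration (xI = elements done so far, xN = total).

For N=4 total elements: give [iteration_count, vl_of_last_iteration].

[iterations, last_vl] = [1, 4]

256-bit reg / 64-bit elem → 4 lanes
4 elements at 4/iter → 1 passes, remainder 4 on the last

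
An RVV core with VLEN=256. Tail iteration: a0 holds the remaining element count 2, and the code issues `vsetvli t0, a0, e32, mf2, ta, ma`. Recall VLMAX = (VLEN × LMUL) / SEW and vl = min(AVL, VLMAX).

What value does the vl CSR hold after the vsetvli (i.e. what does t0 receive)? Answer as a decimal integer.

VLMAX = VLEN×LMUL/SEW = 256×1/2/32 = 4
AVL=2 ≤ VLMAX=4, so vl = 2

vl = 2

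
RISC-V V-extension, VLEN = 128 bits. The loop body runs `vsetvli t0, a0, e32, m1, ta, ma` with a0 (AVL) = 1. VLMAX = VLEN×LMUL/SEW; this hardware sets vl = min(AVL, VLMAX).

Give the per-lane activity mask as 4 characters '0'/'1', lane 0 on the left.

VLMAX = (128 × 1) / 32 = 4 lanes
AVL=1 ≤ VLMAX=4, so vl = 1
bits (lane 0 leftmost): 1000

predicate = 1000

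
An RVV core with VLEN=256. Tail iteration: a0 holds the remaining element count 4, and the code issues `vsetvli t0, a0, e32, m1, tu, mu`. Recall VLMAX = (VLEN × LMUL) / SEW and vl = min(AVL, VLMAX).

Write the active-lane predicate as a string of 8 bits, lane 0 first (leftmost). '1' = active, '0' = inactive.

predicate = 11110000

VLMAX = VLEN×LMUL/SEW = 256×1/32 = 8
vl ← min(4, 8) = 4
bits (lane 0 leftmost): 11110000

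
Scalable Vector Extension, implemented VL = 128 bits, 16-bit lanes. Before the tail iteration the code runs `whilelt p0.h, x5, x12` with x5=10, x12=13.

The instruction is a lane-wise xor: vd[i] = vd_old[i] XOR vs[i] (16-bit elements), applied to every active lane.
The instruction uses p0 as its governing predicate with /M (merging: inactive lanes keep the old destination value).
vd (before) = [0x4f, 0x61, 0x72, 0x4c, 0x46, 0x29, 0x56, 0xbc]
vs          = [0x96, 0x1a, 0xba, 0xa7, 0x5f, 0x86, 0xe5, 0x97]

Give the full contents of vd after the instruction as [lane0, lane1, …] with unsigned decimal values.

128-bit reg / 16-bit elem → 8 lanes
whilelt: lane j active iff 10+j < 13 → j < 3 → 3 active
[0] xor(0x4f,0x96) = 0xd9
[1] xor(0x61,0x1a) = 0x7b
[2] xor(0x72,0xba) = 0xc8
[3] tail/keep = 0x4c
[4] tail/keep = 0x46
[5] tail/keep = 0x29
[6] tail/keep = 0x56
[7] tail/keep = 0xbc

vd = [217, 123, 200, 76, 70, 41, 86, 188]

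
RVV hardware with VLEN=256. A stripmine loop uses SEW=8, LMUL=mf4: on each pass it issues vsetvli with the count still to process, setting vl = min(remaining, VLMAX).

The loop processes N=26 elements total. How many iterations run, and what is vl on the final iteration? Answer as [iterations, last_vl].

[iterations, last_vl] = [4, 2]

lanes per group: 256·1/4/8 = 8
N=26: ⌈26/8⌉ = 4 iters; last vl = 26 − 3×8 = 2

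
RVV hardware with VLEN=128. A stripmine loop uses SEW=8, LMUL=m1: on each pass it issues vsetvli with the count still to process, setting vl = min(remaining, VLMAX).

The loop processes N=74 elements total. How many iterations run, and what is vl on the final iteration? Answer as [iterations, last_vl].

[iterations, last_vl] = [5, 10]

VLMAX = VLEN×LMUL/SEW = 128×1/8 = 16
iterations = ceil(74/16) = 5; final-pass vl = 10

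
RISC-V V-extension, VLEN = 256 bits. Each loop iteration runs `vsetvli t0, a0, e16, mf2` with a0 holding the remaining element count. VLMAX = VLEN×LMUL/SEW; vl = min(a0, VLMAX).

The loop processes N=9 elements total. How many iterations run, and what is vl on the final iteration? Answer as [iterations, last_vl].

VLMAX = VLEN×LMUL/SEW = 256×1/2/16 = 8
N=9: ⌈9/8⌉ = 2 iters; last vl = 9 − 1×8 = 1

[iterations, last_vl] = [2, 1]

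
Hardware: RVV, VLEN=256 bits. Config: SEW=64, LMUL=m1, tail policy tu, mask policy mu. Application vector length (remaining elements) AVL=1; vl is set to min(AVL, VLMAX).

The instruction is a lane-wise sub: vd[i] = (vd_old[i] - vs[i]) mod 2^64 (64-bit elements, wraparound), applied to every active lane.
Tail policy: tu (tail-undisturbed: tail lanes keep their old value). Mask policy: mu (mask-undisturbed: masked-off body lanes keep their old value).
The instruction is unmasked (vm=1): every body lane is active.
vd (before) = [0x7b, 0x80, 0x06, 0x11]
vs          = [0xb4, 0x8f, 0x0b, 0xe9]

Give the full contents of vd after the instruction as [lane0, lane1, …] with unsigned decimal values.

vd = [18446744073709551559, 128, 6, 17]

VLMAX = (256 × 1) / 64 = 4 lanes
AVL=1 ≤ VLMAX=4, so vl = 1
[0] sub(0x7b,0xb4) = 0xffffffffffffffc7
[1] tail/keep = 0x80
[2] tail/keep = 0x06
[3] tail/keep = 0x11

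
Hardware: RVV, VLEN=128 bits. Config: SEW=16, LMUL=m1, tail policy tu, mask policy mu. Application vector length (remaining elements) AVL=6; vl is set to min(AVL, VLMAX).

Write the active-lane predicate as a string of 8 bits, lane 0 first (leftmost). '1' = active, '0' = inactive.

lanes per group: 128·1/16 = 8
vl = min(AVL, VLMAX) = min(6, 8) = 6
bits (lane 0 leftmost): 11111100

predicate = 11111100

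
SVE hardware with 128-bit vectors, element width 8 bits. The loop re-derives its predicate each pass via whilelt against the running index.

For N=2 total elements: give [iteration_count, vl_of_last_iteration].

[iterations, last_vl] = [1, 2]

lane count: 128 div 8 = 16
iterations = ceil(2/16) = 1; final-pass vl = 2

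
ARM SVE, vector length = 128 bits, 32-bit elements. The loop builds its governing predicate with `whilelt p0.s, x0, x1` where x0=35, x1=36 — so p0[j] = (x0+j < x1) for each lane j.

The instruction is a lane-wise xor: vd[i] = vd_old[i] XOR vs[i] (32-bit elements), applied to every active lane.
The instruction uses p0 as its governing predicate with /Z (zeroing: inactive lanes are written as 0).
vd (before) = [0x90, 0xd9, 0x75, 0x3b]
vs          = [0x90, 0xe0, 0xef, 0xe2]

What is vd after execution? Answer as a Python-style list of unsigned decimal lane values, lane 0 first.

register lanes = 128/32 = 4
p0[j] = (35+j < 36); true for j=0..0 → 1 lanes set
vd[0] xor(0x90,0x90) -> 0x00
vd[1] tail/zero -> 0x00
vd[2] tail/zero -> 0x00
vd[3] tail/zero -> 0x00

vd = [0, 0, 0, 0]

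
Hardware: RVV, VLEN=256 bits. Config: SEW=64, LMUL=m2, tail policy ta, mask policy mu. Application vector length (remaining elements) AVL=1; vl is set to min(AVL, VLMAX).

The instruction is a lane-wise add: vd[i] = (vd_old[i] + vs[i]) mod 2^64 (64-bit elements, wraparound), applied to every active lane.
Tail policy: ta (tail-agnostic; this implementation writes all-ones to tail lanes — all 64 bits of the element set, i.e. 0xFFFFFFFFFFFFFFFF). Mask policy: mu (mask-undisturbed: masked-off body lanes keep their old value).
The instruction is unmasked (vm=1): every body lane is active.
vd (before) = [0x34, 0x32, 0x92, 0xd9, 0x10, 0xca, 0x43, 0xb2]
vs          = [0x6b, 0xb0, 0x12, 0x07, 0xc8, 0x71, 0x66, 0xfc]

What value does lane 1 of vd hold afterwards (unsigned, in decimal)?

vd[1] = 18446744073709551615

VLMAX = VLEN×LMUL/SEW = 256×2/64 = 8
vl ← min(1, 8) = 1
lane  0: add(0x34,0x6b) ⇒ 0x9f
lane  1: tail/ones ⇒ 0xffffffffffffffff
lane  2: tail/ones ⇒ 0xffffffffffffffff
lane  3: tail/ones ⇒ 0xffffffffffffffff
lane  4: tail/ones ⇒ 0xffffffffffffffff
lane  5: tail/ones ⇒ 0xffffffffffffffff
lane  6: tail/ones ⇒ 0xffffffffffffffff
lane  7: tail/ones ⇒ 0xffffffffffffffff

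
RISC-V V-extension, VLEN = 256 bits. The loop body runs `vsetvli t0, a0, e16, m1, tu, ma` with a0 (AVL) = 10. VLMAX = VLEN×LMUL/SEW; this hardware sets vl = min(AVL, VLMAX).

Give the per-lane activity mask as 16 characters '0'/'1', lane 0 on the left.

lanes per group: 256·1/16 = 16
AVL=10 ≤ VLMAX=16, so vl = 10
bits (lane 0 leftmost): 1111111111000000

predicate = 1111111111000000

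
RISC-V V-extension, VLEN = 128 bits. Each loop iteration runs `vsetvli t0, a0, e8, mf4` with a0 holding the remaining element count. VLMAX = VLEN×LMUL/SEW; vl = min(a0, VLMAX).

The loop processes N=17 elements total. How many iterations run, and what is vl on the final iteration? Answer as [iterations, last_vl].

[iterations, last_vl] = [5, 1]

lanes per group: 128·1/4/8 = 4
iterations = ceil(17/4) = 5; final-pass vl = 1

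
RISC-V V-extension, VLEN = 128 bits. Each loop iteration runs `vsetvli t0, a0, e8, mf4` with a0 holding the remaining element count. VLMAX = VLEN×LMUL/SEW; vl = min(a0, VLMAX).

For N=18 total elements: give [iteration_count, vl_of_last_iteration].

lanes per group: 128·1/4/8 = 4
18 elements at 4/iter → 5 passes, remainder 2 on the last

[iterations, last_vl] = [5, 2]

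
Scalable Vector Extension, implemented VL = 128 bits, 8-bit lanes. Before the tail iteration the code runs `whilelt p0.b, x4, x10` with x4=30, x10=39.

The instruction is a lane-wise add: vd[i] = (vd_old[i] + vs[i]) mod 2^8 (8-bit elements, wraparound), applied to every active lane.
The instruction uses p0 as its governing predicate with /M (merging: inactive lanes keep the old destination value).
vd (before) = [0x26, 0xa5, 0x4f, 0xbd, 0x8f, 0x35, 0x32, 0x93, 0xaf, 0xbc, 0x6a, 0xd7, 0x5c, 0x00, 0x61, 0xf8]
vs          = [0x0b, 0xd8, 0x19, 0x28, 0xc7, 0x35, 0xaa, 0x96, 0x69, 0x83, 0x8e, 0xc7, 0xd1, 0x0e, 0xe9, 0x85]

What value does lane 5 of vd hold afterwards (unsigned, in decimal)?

128-bit reg / 8-bit elem → 16 lanes
whilelt: lane j active iff 30+j < 39 → j < 9 → 9 active
lane  0: add(0x26,0x0b) ⇒ 0x31
lane  1: add(0xa5,0xd8) ⇒ 0x7d
lane  2: add(0x4f,0x19) ⇒ 0x68
lane  3: add(0xbd,0x28) ⇒ 0xe5
lane  4: add(0x8f,0xc7) ⇒ 0x56
lane  5: add(0x35,0x35) ⇒ 0x6a
lane  6: add(0x32,0xaa) ⇒ 0xdc
lane  7: add(0x93,0x96) ⇒ 0x29
lane  8: add(0xaf,0x69) ⇒ 0x18
lane  9: tail/keep ⇒ 0xbc
lane 10: tail/keep ⇒ 0x6a
lane 11: tail/keep ⇒ 0xd7
lane 12: tail/keep ⇒ 0x5c
lane 13: tail/keep ⇒ 0x00
lane 14: tail/keep ⇒ 0x61
lane 15: tail/keep ⇒ 0xf8

vd[5] = 106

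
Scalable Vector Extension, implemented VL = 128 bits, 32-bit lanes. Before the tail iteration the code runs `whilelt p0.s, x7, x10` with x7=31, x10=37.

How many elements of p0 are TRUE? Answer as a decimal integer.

128-bit reg / 32-bit elem → 4 lanes
whilelt: lane j active iff 31+j < 37 → j < 6 → 4 active

vl = 4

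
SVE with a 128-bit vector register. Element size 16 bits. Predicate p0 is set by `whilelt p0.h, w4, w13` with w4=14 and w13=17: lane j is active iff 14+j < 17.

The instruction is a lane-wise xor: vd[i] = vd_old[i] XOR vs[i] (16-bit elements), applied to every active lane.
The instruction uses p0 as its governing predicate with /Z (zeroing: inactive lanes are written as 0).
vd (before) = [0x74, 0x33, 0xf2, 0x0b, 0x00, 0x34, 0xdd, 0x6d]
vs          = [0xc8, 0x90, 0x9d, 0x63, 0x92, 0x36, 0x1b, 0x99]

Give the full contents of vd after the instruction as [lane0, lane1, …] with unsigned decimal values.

lane count: 128 div 16 = 8
p0[j] = (14+j < 17); true for j=0..2 → 3 lanes set
lane  0: xor(0x74,0xc8) ⇒ 0xbc
lane  1: xor(0x33,0x90) ⇒ 0xa3
lane  2: xor(0xf2,0x9d) ⇒ 0x6f
lane  3: tail/zero ⇒ 0x00
lane  4: tail/zero ⇒ 0x00
lane  5: tail/zero ⇒ 0x00
lane  6: tail/zero ⇒ 0x00
lane  7: tail/zero ⇒ 0x00

vd = [188, 163, 111, 0, 0, 0, 0, 0]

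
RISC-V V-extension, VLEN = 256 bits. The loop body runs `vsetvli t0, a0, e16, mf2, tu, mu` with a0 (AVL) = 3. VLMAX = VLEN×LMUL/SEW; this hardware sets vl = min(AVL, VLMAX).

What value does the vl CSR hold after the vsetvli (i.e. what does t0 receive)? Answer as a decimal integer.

VLMAX = VLEN×LMUL/SEW = 256×1/2/16 = 8
AVL=3 ≤ VLMAX=8, so vl = 3

vl = 3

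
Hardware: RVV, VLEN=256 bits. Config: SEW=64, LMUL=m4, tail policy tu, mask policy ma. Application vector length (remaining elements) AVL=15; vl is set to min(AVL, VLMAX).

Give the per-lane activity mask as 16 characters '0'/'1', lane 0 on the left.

predicate = 1111111111111110

VLMAX = VLEN×LMUL/SEW = 256×4/64 = 16
vl ← min(15, 16) = 15
bits (lane 0 leftmost): 1111111111111110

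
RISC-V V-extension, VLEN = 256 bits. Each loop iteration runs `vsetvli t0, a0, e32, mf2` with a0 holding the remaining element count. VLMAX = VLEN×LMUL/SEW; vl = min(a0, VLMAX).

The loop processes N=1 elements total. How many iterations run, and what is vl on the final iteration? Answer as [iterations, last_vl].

[iterations, last_vl] = [1, 1]

lanes per group: 256·1/2/32 = 4
iterations = ceil(1/4) = 1; final-pass vl = 1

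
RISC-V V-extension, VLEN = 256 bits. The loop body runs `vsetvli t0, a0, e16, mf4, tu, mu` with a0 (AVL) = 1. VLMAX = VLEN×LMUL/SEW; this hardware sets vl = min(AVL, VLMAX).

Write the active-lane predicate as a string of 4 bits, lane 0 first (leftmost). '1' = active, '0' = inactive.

predicate = 1000

VLMAX = VLEN×LMUL/SEW = 256×1/4/16 = 4
vl ← min(1, 4) = 1
bits (lane 0 leftmost): 1000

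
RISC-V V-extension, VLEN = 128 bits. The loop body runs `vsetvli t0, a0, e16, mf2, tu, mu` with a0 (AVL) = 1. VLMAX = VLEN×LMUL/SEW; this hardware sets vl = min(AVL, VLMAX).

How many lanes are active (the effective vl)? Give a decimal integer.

VLMAX = (128 × 1/2) / 16 = 4 lanes
vl ← min(1, 4) = 1

vl = 1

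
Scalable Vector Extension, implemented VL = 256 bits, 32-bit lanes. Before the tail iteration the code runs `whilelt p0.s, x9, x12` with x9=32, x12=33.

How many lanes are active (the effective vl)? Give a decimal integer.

vl = 1

lane count: 256 div 32 = 8
p0[j] = (32+j < 33); true for j=0..0 → 1 lanes set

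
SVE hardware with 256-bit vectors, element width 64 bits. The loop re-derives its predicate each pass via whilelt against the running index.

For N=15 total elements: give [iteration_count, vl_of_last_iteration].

lane count: 256 div 64 = 4
iterations = ceil(15/4) = 4; final-pass vl = 3

[iterations, last_vl] = [4, 3]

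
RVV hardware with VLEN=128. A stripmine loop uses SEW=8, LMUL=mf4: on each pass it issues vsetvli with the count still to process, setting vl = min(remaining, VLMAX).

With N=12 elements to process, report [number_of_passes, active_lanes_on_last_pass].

lanes per group: 128·1/4/8 = 4
12 elements at 4/iter → 3 passes, remainder 4 on the last

[iterations, last_vl] = [3, 4]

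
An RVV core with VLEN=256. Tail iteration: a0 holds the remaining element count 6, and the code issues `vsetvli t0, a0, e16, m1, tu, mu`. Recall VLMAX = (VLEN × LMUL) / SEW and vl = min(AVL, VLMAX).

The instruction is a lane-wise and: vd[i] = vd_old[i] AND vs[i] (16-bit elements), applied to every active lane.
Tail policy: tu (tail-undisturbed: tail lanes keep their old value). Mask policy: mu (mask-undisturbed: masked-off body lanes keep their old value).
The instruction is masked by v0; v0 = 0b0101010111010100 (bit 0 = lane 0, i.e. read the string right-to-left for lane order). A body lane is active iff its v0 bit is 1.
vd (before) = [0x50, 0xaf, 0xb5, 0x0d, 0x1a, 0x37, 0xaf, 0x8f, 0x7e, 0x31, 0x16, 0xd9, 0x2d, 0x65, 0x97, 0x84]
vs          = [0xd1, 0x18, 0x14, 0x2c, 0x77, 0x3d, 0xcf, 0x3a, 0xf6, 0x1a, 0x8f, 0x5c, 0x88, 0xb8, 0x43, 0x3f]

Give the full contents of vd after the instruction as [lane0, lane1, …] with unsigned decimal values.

vd = [80, 175, 20, 13, 18, 55, 175, 143, 126, 49, 22, 217, 45, 101, 151, 132]

VLMAX = (256 × 1) / 16 = 16 lanes
vl ← min(6, 16) = 6
vd[0] mask-off/keep -> 0x50
vd[1] mask-off/keep -> 0xaf
vd[2] and(0xb5,0x14) -> 0x14
vd[3] mask-off/keep -> 0x0d
vd[4] and(0x1a,0x77) -> 0x12
vd[5] mask-off/keep -> 0x37
vd[6] tail/keep -> 0xaf
vd[7] tail/keep -> 0x8f
vd[8] tail/keep -> 0x7e
vd[9] tail/keep -> 0x31
vd[10] tail/keep -> 0x16
vd[11] tail/keep -> 0xd9
vd[12] tail/keep -> 0x2d
vd[13] tail/keep -> 0x65
vd[14] tail/keep -> 0x97
vd[15] tail/keep -> 0x84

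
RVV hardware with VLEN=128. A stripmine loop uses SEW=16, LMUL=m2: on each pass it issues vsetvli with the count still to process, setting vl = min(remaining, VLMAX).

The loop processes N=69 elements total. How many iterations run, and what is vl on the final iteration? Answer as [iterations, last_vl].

VLMAX = (128 × 2) / 16 = 16 lanes
N=69: ⌈69/16⌉ = 5 iters; last vl = 69 − 4×16 = 5

[iterations, last_vl] = [5, 5]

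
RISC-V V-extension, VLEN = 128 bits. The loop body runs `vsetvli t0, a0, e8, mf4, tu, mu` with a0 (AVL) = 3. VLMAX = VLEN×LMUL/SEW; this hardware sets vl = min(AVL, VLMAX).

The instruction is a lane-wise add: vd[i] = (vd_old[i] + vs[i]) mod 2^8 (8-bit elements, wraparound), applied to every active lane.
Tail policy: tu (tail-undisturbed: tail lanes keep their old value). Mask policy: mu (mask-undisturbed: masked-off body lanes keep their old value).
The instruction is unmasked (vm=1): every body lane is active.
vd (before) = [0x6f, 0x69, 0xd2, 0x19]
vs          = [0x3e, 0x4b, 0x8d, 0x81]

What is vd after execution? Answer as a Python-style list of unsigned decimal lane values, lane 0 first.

vd = [173, 180, 95, 25]

VLMAX = VLEN×LMUL/SEW = 128×1/4/8 = 4
vl = min(AVL, VLMAX) = min(3, 4) = 3
[0] add(0x6f,0x3e) = 0xad
[1] add(0x69,0x4b) = 0xb4
[2] add(0xd2,0x8d) = 0x5f
[3] tail/keep = 0x19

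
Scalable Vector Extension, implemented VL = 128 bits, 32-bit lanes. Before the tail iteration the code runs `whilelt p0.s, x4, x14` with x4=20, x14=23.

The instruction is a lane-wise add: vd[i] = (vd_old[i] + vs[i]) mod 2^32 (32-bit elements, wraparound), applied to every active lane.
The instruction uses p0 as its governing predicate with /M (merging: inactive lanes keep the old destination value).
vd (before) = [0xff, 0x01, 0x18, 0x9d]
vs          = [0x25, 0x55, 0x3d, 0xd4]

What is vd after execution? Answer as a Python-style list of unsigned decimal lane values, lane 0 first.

register lanes = 128/32 = 4
p0[j] = (20+j < 23); true for j=0..2 → 3 lanes set
vd[0] add(0xff,0x25) -> 0x124
vd[1] add(0x01,0x55) -> 0x56
vd[2] add(0x18,0x3d) -> 0x55
vd[3] tail/keep -> 0x9d

vd = [292, 86, 85, 157]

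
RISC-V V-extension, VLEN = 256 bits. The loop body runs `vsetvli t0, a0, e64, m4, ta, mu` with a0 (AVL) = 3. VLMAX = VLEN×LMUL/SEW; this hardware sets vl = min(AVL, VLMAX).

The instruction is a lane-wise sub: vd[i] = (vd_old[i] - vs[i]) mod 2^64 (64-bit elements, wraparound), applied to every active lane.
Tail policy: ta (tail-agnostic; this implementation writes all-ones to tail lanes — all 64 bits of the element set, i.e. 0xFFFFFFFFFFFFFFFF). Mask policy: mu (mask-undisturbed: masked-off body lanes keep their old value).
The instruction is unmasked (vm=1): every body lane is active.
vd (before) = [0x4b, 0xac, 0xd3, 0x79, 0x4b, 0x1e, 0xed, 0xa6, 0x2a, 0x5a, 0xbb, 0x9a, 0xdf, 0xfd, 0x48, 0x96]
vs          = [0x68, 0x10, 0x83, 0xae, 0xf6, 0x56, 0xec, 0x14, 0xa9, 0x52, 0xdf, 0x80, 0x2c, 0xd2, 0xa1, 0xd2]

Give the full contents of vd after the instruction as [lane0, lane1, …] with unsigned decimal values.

vd = [18446744073709551587, 156, 80, 18446744073709551615, 18446744073709551615, 18446744073709551615, 18446744073709551615, 18446744073709551615, 18446744073709551615, 18446744073709551615, 18446744073709551615, 18446744073709551615, 18446744073709551615, 18446744073709551615, 18446744073709551615, 18446744073709551615]

VLMAX = VLEN×LMUL/SEW = 256×4/64 = 16
AVL=3 ≤ VLMAX=16, so vl = 3
  i=0: sub(0x4b,0x68) → 18446744073709551587
  i=1: sub(0xac,0x10) → 156
  i=2: sub(0xd3,0x83) → 80
  i=3: tail/ones → 18446744073709551615
  i=4: tail/ones → 18446744073709551615
  i=5: tail/ones → 18446744073709551615
  i=6: tail/ones → 18446744073709551615
  i=7: tail/ones → 18446744073709551615
  i=8: tail/ones → 18446744073709551615
  i=9: tail/ones → 18446744073709551615
  i=10: tail/ones → 18446744073709551615
  i=11: tail/ones → 18446744073709551615
  i=12: tail/ones → 18446744073709551615
  i=13: tail/ones → 18446744073709551615
  i=14: tail/ones → 18446744073709551615
  i=15: tail/ones → 18446744073709551615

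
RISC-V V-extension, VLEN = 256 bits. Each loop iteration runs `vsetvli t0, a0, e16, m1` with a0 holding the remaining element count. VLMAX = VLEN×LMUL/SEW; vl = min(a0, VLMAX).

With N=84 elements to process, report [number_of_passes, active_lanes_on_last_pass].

VLMAX = (256 × 1) / 16 = 16 lanes
84 elements at 16/iter → 6 passes, remainder 4 on the last

[iterations, last_vl] = [6, 4]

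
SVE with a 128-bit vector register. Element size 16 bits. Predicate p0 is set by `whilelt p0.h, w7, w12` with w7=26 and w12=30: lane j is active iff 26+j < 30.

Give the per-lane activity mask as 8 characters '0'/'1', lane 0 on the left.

register lanes = 128/16 = 8
whilelt: lane j active iff 26+j < 30 → j < 4 → 4 active
bits (lane 0 leftmost): 11110000

predicate = 11110000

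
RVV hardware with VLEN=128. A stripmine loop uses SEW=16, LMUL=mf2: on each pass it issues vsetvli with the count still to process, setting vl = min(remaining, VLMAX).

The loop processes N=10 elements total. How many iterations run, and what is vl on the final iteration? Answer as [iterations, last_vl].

[iterations, last_vl] = [3, 2]

VLMAX = VLEN×LMUL/SEW = 128×1/2/16 = 4
10 elements at 4/iter → 3 passes, remainder 2 on the last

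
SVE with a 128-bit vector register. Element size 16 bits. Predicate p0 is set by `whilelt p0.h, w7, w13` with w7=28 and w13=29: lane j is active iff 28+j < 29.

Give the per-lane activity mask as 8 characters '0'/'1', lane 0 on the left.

lane count: 128 div 16 = 8
p0[j] = (28+j < 29); true for j=0..0 → 1 lanes set
bits (lane 0 leftmost): 10000000

predicate = 10000000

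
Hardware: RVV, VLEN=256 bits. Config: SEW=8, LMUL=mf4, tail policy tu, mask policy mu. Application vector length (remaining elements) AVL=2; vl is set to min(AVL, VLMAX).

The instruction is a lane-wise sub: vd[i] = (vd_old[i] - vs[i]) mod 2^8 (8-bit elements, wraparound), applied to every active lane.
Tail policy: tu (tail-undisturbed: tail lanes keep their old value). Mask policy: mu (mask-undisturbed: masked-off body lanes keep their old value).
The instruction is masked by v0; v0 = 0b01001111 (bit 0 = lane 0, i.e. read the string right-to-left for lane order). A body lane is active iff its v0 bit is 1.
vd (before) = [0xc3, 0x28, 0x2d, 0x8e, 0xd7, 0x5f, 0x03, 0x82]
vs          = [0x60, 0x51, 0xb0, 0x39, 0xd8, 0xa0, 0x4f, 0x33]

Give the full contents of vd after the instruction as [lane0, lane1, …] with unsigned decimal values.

lanes per group: 256·1/4/8 = 8
AVL=2 ≤ VLMAX=8, so vl = 2
  i=0: sub(0xc3,0x60) → 99
  i=1: sub(0x28,0x51) → 215
  i=2: tail/keep → 45
  i=3: tail/keep → 142
  i=4: tail/keep → 215
  i=5: tail/keep → 95
  i=6: tail/keep → 3
  i=7: tail/keep → 130

vd = [99, 215, 45, 142, 215, 95, 3, 130]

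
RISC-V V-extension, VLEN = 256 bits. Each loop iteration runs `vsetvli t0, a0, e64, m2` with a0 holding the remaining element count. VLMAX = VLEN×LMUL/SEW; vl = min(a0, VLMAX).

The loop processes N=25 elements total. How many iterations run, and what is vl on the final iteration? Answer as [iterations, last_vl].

lanes per group: 256·2/64 = 8
N=25: ⌈25/8⌉ = 4 iters; last vl = 25 − 3×8 = 1

[iterations, last_vl] = [4, 1]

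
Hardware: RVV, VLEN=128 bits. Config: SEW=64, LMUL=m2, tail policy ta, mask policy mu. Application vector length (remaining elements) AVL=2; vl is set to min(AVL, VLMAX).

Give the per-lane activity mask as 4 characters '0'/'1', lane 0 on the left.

lanes per group: 128·2/64 = 4
vl ← min(2, 4) = 2
bits (lane 0 leftmost): 1100

predicate = 1100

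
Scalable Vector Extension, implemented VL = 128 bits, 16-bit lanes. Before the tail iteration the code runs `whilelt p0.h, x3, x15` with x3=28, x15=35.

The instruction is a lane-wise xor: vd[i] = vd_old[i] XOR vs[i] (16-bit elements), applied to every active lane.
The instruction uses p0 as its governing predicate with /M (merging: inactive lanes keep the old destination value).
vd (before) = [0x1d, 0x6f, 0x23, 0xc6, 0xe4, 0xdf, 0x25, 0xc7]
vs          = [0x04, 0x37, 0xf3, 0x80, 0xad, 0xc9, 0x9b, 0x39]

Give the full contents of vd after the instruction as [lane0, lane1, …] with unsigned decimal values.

vd = [25, 88, 208, 70, 73, 22, 190, 199]

lane count: 128 div 16 = 8
whilelt: lane j active iff 28+j < 35 → j < 7 → 7 active
  i=0: xor(0x1d,0x04) → 25
  i=1: xor(0x6f,0x37) → 88
  i=2: xor(0x23,0xf3) → 208
  i=3: xor(0xc6,0x80) → 70
  i=4: xor(0xe4,0xad) → 73
  i=5: xor(0xdf,0xc9) → 22
  i=6: xor(0x25,0x9b) → 190
  i=7: tail/keep → 199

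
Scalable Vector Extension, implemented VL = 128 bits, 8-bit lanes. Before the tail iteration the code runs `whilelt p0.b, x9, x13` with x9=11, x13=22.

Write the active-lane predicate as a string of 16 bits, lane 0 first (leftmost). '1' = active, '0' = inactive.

128-bit reg / 8-bit elem → 16 lanes
whilelt: lane j active iff 11+j < 22 → j < 11 → 11 active
bits (lane 0 leftmost): 1111111111100000

predicate = 1111111111100000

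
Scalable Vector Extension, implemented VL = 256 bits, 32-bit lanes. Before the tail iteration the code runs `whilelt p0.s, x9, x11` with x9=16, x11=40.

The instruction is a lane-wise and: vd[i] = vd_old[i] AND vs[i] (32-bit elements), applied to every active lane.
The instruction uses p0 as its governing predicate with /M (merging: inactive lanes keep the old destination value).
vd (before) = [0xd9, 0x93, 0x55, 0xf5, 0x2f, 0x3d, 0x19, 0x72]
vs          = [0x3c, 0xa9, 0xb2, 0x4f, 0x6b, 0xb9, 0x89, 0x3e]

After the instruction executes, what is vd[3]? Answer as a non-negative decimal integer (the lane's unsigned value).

lane count: 256 div 32 = 8
p0[j] = (16+j < 40); true for j=0..7 → 8 lanes set
vd[0] and(0xd9,0x3c) -> 0x18
vd[1] and(0x93,0xa9) -> 0x81
vd[2] and(0x55,0xb2) -> 0x10
vd[3] and(0xf5,0x4f) -> 0x45
vd[4] and(0x2f,0x6b) -> 0x2b
vd[5] and(0x3d,0xb9) -> 0x39
vd[6] and(0x19,0x89) -> 0x09
vd[7] and(0x72,0x3e) -> 0x32

vd[3] = 69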